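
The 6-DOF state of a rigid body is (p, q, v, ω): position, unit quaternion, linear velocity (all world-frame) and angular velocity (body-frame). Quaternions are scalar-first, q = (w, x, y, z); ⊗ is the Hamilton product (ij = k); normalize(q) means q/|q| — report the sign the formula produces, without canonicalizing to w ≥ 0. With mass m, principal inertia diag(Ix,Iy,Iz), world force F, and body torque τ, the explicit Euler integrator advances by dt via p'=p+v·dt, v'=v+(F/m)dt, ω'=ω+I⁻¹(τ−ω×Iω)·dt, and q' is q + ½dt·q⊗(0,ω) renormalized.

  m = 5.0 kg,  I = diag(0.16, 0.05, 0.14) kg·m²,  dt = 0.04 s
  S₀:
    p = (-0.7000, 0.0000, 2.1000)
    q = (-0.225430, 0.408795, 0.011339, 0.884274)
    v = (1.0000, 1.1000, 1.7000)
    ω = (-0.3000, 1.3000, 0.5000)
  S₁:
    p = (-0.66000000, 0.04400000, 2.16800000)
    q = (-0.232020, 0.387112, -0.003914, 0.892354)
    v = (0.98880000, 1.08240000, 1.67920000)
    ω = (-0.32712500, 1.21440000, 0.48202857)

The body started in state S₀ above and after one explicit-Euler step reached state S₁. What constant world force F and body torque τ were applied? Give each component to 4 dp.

Δω = ω₁−ω₀ = (-0.02712500, -0.08560000, -0.01797143)
precession coupling = (0.0585, -0.0030, 0.0429)
I·α + gyro = (-0.0500, -0.1100, -0.0200)
velocity change Δv = (-0.01120000, -0.01760000, -0.02080000)
F = m·Δv/dt = (-1.4000, -2.2000, -2.6000)

F = (-1.4000, -2.2000, -2.6000)
τ = (-0.0500, -0.1100, -0.0200)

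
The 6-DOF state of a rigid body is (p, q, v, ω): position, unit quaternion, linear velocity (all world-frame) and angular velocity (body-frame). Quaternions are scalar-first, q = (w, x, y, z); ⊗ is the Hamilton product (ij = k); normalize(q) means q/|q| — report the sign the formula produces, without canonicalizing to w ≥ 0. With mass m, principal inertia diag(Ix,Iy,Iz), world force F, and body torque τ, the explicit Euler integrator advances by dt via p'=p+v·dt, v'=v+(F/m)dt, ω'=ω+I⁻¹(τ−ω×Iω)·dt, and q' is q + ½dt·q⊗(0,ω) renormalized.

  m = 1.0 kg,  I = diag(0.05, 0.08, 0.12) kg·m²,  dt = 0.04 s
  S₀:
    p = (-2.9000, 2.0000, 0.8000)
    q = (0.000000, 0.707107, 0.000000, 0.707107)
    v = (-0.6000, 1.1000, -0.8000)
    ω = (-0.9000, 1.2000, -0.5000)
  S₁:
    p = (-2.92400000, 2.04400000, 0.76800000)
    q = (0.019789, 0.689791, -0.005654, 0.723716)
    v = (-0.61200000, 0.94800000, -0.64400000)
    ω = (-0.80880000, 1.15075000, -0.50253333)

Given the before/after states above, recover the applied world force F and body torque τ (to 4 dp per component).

velocity change Δv = (-0.01200000, -0.15200000, 0.15600000)
m·(v₁−v₀)/dt = (-0.3000, -3.8000, 3.9000)
ω₁ − ω₀ = (0.09120000, -0.04925000, -0.00253333)
τ = I·(Δω/dt) + ω₀×(Iω₀) = (0.0900, -0.1300, -0.0400)

F = (-0.3000, -3.8000, 3.9000)
τ = (0.0900, -0.1300, -0.0400)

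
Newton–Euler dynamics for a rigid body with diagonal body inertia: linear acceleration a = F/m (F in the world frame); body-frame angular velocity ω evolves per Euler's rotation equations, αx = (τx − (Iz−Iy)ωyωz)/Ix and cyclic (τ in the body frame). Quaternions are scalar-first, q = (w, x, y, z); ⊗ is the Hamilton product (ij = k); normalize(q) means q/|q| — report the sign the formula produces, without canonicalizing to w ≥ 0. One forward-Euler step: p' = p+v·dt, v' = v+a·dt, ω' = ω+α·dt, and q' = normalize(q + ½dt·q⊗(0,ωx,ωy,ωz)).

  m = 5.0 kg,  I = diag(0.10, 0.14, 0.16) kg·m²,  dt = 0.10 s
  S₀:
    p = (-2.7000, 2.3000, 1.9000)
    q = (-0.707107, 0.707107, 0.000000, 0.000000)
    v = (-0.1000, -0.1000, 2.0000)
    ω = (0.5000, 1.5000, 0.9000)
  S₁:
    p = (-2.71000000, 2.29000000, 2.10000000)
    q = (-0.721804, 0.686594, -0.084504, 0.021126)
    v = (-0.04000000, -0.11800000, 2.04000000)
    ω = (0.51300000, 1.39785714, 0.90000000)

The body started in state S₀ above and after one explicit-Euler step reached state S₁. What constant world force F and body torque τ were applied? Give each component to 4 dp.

F = (3.0000, -0.9000, 2.0000)
τ = (0.0400, -0.1700, 0.0300)

rate change Δω = (0.01300000, -0.10214286, 0.00000000)
ω₀×(Iω₀) = (0.0270, -0.0270, 0.0300)
I·α + gyro = (0.0400, -0.1700, 0.0300)
velocity change Δv = (0.06000000, -0.01800000, 0.04000000)
m·(v₁−v₀)/dt = (3.0000, -0.9000, 2.0000)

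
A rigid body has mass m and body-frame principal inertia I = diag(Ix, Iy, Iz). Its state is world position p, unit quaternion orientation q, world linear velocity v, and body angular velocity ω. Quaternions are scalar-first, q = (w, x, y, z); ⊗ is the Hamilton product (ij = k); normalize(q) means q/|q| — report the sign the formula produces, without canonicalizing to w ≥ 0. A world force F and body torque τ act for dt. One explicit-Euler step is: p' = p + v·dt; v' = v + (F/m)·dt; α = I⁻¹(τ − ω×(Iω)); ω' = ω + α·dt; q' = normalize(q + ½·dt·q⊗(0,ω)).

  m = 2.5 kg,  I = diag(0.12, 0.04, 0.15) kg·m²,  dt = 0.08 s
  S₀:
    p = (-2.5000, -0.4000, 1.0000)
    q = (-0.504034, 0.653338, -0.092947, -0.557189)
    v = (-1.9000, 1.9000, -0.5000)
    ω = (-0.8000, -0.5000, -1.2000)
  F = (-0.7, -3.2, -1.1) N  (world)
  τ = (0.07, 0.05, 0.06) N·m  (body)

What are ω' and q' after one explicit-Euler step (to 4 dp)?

ω' = (-0.7973, -0.3424, -1.1509)
q' = (-0.5108, 0.6616, -0.0336, -0.5480)

angular accel α = (0.0333, 1.9700, 0.6133)
ω + α·dt = (-0.7973, -0.3424, -1.1509)
Hamilton product q⊗(0,ω) = (-0.1924299, 0.2361691, 1.4817738, 0.2038142)
updated quaternion q' = (-0.5108, 0.6616, -0.0336, -0.5480)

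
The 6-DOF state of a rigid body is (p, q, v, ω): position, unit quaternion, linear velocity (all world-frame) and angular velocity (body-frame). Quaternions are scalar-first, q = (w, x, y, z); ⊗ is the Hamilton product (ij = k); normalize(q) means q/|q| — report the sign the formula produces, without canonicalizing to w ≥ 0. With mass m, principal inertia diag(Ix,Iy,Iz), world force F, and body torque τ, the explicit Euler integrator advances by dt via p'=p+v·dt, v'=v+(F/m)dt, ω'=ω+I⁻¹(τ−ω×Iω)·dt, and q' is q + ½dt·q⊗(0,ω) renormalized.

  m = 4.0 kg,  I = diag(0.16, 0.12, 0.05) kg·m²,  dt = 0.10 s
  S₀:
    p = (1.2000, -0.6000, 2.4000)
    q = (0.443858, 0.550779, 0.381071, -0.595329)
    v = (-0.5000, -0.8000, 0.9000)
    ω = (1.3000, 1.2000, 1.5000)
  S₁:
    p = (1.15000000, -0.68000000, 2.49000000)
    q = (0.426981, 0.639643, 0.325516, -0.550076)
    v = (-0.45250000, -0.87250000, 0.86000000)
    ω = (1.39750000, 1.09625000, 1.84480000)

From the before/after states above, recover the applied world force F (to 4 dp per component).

v₁ − v₀ = (0.04750000, -0.07250000, -0.04000000)
F = m·Δv/dt = (1.9000, -2.9000, -1.6000)

F = (1.9000, -2.9000, -1.6000)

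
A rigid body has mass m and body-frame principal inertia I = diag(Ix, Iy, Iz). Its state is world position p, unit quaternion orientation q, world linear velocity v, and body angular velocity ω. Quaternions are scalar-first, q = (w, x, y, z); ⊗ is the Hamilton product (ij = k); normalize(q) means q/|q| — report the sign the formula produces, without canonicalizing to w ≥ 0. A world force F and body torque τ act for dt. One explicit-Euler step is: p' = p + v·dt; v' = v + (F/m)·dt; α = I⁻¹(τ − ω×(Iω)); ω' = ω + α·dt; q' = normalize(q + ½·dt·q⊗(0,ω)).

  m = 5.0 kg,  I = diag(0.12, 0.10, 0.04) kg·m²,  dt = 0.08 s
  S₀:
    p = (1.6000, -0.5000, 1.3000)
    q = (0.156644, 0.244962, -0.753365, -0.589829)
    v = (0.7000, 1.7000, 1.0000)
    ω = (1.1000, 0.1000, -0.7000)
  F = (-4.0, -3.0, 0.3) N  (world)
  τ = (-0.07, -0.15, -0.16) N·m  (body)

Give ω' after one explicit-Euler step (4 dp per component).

ω' = (1.0505, 0.0293, -1.0156)

angular accel α = (-0.6183, -0.8840, -3.9450)
ω' = ω + α·dt = (1.0505, 0.0293, -1.0156)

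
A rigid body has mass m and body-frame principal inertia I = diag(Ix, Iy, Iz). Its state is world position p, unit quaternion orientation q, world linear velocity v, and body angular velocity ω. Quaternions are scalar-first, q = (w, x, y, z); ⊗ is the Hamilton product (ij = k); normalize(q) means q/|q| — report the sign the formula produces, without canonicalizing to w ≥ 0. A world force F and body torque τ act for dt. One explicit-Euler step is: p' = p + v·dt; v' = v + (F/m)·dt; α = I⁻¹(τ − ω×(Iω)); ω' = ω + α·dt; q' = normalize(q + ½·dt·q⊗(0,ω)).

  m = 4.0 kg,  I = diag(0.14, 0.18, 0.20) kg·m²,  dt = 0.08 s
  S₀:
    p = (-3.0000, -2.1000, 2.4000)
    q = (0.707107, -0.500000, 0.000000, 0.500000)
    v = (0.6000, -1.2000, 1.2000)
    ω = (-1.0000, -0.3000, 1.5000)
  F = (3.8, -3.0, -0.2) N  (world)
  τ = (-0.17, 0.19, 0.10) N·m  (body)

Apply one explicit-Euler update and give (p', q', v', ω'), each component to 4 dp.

p' = (-2.9520, -2.1960, 2.4960)
q' = (0.6554, -0.5209, 0.0015, 0.5470)
v' = (0.6760, -1.2600, 1.1960)
ω' = (-1.0920, -0.2556, 1.5352)

ω×(Iω) gyroscopic = (-0.0090, 0.0900, 0.0120)
α = I⁻¹(τ − ω×Iω) = (-1.1500, 0.5556, 0.4400)
ω + α·dt = (-1.0920, -0.2556, 1.5352)
2q̇ = q⊗(0,ω) = (-1.2500000, -0.5571070, 0.0378679, 1.2106605)
q + ½dt·q⊗(0,ω), renormalized = (0.6554, -0.5209, 0.0015, 0.5470)
linear accel F/m = (0.9500, -0.7500, -0.0500)
new position p' = (-2.9520, -2.1960, 2.4960)
v + (F/m)dt = (0.6760, -1.2600, 1.1960)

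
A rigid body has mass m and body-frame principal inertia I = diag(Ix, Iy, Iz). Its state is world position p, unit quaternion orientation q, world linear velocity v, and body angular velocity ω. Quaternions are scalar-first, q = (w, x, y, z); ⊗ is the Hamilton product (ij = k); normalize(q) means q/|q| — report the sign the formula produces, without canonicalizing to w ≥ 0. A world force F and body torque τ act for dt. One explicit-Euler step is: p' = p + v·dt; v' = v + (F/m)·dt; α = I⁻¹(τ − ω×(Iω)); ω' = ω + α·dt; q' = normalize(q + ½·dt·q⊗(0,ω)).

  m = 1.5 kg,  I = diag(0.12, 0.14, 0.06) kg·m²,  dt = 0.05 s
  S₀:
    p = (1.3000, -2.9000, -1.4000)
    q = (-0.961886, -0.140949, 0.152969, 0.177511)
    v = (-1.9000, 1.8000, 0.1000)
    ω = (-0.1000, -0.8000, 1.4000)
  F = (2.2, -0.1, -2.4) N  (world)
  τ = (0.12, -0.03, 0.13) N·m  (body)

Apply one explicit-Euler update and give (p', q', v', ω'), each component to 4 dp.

p' = (1.2050, -2.8100, -1.3950)
q' = (-0.9646, -0.1295, 0.1766, 0.1469)
v' = (-1.8267, 1.7967, 0.0200)
ω' = (-0.0873, -0.8077, 1.5070)

p' = p + v·dt = (1.2050, -2.8100, -1.3950)
new velocity v' = (-1.8267, 1.7967, 0.0200)
angular accel α = (0.2533, -0.1543, 2.1400)
ω + α·dt = (-0.0873, -0.8077, 1.5070)
2q̇ = q⊗(0,ω) = (-0.1402351, 0.4523540, 0.9490863, -1.2185843)
q + ½dt·q⊗(0,ω), renormalized = (-0.9646, -0.1295, 0.1766, 0.1469)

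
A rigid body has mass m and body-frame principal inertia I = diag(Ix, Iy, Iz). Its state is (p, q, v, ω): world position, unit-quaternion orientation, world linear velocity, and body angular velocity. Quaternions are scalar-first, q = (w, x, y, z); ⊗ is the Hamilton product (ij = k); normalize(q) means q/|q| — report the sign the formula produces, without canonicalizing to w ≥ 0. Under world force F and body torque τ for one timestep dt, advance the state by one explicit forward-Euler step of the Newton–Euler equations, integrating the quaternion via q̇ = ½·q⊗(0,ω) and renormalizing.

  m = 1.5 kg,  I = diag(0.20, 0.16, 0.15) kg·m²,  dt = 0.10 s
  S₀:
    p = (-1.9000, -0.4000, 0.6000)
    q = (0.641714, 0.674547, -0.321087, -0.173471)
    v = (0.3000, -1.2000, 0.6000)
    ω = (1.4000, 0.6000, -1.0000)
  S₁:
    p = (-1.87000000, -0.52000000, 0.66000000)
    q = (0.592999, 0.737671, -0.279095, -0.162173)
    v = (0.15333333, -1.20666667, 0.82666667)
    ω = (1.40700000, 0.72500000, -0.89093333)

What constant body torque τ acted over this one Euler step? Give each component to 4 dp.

τ = (0.0200, 0.1300, 0.1300)

Δω = ω₁−ω₀ = (0.00700000, 0.12500000, 0.10906667)
gyro term ω₀×Iω₀ = (0.0060, -0.0700, -0.0336)
τ = I·(Δω/dt) + ω₀×(Iω₀) = (0.0200, 0.1300, 0.1300)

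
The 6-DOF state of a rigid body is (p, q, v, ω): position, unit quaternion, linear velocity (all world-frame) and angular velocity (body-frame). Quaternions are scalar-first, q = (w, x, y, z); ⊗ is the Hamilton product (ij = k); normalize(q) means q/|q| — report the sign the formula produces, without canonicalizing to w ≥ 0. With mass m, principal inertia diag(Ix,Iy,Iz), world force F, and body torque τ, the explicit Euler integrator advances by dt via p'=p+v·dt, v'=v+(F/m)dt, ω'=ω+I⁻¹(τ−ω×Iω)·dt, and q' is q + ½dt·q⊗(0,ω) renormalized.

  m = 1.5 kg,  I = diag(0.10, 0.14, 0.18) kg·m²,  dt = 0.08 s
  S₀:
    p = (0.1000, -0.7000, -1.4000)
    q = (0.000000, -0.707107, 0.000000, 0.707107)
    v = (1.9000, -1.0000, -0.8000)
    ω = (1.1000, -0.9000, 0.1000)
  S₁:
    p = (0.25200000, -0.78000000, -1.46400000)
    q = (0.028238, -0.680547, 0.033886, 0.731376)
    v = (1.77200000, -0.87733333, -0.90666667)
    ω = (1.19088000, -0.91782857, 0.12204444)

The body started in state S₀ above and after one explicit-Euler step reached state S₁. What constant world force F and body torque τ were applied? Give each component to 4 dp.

F = (-2.4000, 2.3000, -2.0000)
τ = (0.1100, -0.0400, 0.0100)

rate change Δω = (0.09088000, -0.01782857, 0.02204444)
applied torque τ = (0.1100, -0.0400, 0.0100)
velocity change Δv = (-0.12800000, 0.12266667, -0.10666667)
applied force F = (-2.4000, 2.3000, -2.0000)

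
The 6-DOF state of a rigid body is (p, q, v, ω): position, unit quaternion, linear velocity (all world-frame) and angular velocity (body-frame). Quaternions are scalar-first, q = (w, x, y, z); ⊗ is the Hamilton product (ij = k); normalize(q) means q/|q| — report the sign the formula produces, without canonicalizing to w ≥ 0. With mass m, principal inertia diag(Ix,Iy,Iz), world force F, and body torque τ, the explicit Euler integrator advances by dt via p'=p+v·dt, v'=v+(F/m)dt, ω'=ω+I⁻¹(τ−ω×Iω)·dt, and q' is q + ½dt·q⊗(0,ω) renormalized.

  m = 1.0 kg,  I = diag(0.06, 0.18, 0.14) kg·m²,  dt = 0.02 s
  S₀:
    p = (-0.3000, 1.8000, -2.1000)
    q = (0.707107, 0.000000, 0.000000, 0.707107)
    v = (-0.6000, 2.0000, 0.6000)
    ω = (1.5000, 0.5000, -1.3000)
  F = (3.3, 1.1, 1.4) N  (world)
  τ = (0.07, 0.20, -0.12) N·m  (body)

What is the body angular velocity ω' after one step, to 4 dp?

ω' = (1.5147, 0.5049, -1.3300)

ω×(Iω) gyroscopic = (0.0260, 0.1560, 0.0900)
angular accel α = (0.7333, 0.2444, -1.5000)
ω' = ω + α·dt = (1.5147, 0.5049, -1.3300)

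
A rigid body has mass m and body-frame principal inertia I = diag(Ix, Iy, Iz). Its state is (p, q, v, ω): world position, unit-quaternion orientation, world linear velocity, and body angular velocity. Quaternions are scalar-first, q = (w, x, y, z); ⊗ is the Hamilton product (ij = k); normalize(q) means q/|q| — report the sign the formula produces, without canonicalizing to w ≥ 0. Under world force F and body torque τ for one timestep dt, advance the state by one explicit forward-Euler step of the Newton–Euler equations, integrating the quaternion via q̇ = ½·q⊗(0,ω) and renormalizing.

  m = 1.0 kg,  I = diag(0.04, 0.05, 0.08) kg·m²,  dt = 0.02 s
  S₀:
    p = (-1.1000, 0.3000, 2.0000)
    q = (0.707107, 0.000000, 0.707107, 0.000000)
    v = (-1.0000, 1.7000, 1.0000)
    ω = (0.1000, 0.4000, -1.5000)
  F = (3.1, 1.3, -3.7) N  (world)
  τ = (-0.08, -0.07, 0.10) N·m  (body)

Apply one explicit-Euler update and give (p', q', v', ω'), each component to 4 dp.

precession coupling ω×(Iω) = (-0.0180, 0.0060, 0.0004)
(τ − ω×Iω)/I = (-1.5500, -1.5200, 1.2450)
new body rate ω' = (0.0690, 0.3696, -1.4751)
Hamilton product q⊗(0,ω) = (-0.2828428, -0.9899498, 0.2828428, -1.1313712)
q + ½dt·q⊗(0,ω), renormalized = (0.7042, -0.0099, 0.7098, -0.0113)
linear accel F/m = (3.1000, 1.3000, -3.7000)
p' = p + v·dt = (-1.1200, 0.3340, 2.0200)
v' = v + a·dt = (-0.9380, 1.7260, 0.9260)

p' = (-1.1200, 0.3340, 2.0200)
q' = (0.7042, -0.0099, 0.7098, -0.0113)
v' = (-0.9380, 1.7260, 0.9260)
ω' = (0.0690, 0.3696, -1.4751)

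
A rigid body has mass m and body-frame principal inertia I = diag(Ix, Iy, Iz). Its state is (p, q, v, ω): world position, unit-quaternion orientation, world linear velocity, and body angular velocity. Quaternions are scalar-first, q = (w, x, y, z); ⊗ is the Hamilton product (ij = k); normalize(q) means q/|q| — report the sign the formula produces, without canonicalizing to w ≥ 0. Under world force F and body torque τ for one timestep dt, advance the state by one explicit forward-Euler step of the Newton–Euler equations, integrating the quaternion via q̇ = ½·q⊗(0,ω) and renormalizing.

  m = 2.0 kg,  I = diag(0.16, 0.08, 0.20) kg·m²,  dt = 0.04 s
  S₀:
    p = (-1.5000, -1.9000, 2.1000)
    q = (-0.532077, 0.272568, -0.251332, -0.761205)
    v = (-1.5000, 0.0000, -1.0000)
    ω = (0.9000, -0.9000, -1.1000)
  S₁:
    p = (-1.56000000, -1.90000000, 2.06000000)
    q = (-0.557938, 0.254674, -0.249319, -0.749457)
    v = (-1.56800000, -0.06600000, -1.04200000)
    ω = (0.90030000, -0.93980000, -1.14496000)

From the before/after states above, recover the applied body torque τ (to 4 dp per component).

τ = (0.1200, -0.0400, -0.1600)

ω₁ − ω₀ = (0.00030000, -0.03980000, -0.04496000)
I·α + gyro = (0.1200, -0.0400, -0.1600)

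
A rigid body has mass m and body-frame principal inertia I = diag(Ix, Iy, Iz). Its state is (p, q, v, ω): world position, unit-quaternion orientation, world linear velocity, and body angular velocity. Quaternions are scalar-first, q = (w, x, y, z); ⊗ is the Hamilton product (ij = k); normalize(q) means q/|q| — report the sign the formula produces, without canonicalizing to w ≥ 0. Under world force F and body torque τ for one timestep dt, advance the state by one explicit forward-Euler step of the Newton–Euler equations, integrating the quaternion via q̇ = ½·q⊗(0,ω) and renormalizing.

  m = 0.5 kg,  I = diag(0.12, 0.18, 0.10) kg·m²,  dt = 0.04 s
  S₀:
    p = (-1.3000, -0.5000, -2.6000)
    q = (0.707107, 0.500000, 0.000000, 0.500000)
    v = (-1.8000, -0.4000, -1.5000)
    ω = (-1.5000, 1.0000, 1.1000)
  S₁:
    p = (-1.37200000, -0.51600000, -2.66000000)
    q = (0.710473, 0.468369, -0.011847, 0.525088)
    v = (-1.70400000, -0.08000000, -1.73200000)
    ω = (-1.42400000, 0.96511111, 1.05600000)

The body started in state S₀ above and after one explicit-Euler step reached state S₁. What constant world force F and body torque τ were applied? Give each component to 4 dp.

Δω = ω₁−ω₀ = (0.07600000, -0.03488889, -0.04400000)
precession coupling = (-0.0880, -0.0330, -0.0900)
τ = I·(Δω/dt) + ω₀×(Iω₀) = (0.1400, -0.1900, -0.2000)
velocity change Δv = (0.09600000, 0.32000000, -0.23200000)
applied force F = (1.2000, 4.0000, -2.9000)

F = (1.2000, 4.0000, -2.9000)
τ = (0.1400, -0.1900, -0.2000)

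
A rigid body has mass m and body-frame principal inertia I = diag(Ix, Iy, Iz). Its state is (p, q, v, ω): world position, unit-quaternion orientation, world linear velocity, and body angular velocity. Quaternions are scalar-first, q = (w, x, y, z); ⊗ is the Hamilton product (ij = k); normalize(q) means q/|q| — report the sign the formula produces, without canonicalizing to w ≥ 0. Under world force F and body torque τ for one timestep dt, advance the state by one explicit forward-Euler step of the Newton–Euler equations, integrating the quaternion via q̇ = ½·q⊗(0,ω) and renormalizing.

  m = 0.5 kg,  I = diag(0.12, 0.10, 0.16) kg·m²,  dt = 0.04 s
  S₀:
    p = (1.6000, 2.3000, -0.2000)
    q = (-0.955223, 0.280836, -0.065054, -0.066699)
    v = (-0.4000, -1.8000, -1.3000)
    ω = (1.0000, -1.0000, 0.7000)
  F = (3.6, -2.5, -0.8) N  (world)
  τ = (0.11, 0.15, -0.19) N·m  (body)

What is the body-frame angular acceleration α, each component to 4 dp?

gyro term ω×Iω = (-0.0420, -0.0280, 0.0200)
angular accel α = (1.2667, 1.7800, -1.3125)

α = (1.2667, 1.7800, -1.3125)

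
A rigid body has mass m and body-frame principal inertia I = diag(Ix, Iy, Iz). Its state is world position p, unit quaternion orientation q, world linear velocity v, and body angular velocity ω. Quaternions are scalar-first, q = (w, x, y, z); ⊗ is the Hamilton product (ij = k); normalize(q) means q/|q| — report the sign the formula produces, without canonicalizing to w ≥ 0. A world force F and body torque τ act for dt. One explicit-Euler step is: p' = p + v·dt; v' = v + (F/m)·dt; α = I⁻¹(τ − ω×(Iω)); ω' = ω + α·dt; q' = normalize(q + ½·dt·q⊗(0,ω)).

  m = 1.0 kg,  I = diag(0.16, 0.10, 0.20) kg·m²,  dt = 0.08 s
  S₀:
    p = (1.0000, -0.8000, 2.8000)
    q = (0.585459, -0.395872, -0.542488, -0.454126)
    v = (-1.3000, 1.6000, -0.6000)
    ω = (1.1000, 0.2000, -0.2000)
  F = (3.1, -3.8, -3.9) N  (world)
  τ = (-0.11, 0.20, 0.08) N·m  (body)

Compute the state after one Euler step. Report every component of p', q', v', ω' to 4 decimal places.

p' = (0.8960, -0.6720, 2.7520)
q' = (0.6030, -0.3618, -0.5604, -0.4377)
v' = (-1.0520, 1.2960, -0.9120)
ω' = (1.0470, 0.3530, -0.1627)

p + v·dt = (0.8960, -0.6720, 2.7520)
new velocity v' = (-1.0520, 1.2960, -0.9120)
α = I⁻¹(τ − ω×Iω) = (-0.6625, 1.9120, 0.4660)
new body rate ω' = (1.0470, 0.3530, -0.1627)
Hamilton product q⊗(0,ω) = (0.4531316, 0.8433277, -0.4616212, 0.4004706)
updated quaternion q' = (0.6030, -0.3618, -0.5604, -0.4377)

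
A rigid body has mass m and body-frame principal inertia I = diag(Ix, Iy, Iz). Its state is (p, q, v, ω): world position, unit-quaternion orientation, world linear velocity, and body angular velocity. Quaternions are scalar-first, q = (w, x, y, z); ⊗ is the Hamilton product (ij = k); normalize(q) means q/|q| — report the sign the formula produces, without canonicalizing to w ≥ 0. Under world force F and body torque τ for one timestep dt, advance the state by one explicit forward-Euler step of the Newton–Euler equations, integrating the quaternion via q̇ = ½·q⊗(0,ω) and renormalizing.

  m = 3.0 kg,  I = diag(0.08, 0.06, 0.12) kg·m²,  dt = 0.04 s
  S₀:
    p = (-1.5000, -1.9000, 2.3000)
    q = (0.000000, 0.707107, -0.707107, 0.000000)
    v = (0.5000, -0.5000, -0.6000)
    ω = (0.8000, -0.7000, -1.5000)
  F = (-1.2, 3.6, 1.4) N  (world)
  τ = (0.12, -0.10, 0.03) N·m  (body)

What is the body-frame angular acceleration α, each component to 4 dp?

ω×(Iω) gyroscopic = (0.0630, 0.0480, 0.0112)
α = I⁻¹(τ − ω×Iω) = (0.7125, -2.4667, 0.1567)

α = (0.7125, -2.4667, 0.1567)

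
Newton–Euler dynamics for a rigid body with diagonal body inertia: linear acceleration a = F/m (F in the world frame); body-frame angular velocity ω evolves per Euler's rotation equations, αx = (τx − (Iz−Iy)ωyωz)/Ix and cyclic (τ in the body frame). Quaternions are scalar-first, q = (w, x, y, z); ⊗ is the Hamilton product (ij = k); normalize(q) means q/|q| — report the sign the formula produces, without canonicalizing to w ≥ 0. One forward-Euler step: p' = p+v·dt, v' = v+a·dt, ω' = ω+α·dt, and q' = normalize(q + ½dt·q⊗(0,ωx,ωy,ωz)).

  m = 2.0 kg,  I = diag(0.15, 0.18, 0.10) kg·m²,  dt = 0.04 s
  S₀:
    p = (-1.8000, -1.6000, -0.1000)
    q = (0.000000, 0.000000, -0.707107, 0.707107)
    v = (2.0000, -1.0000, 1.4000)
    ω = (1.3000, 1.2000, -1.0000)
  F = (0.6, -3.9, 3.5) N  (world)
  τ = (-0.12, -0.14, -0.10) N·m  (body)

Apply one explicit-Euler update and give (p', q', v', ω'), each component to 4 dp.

a = F/m = (0.3000, -1.9500, 1.7500)
new position p' = (-1.7200, -1.6400, -0.0440)
new velocity v' = (2.0120, -1.0780, 1.4700)
precession coupling ω×(Iω) = (0.0960, -0.0650, 0.0468)
(τ − ω×Iω)/I = (-1.4400, -0.4167, -1.4680)
ω' = ω + α·dt = (1.2424, 1.1833, -1.0587)
2q̇ = q⊗(0,ω) = (1.5556354, -0.1414214, 0.9192391, 0.9192391)
q + ½dt·q⊗(0,ω), renormalized = (0.0311, -0.0028, -0.6882, 0.7249)

p' = (-1.7200, -1.6400, -0.0440)
q' = (0.0311, -0.0028, -0.6882, 0.7249)
v' = (2.0120, -1.0780, 1.4700)
ω' = (1.2424, 1.1833, -1.0587)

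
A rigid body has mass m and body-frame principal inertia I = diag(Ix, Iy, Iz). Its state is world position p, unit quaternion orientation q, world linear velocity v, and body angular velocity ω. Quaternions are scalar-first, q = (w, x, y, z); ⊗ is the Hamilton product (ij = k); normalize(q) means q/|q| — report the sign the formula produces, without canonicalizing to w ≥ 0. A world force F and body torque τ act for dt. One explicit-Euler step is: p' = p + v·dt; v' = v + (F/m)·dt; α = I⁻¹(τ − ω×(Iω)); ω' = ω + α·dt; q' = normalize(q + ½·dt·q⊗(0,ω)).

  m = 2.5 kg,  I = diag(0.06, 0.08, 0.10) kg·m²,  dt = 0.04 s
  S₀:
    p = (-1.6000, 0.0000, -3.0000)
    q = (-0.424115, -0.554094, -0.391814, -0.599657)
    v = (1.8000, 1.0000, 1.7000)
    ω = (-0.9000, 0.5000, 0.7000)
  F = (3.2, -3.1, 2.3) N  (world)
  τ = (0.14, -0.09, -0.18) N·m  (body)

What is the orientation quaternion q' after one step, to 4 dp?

2q̇ = q⊗(0,ω) = (0.1169823, 0.4072622, 0.7154996, -0.9265601)
q + ½dt·q⊗(0,ω), renormalized = (-0.4216, -0.5458, -0.3774, -0.6180)

q' = (-0.4216, -0.5458, -0.3774, -0.6180)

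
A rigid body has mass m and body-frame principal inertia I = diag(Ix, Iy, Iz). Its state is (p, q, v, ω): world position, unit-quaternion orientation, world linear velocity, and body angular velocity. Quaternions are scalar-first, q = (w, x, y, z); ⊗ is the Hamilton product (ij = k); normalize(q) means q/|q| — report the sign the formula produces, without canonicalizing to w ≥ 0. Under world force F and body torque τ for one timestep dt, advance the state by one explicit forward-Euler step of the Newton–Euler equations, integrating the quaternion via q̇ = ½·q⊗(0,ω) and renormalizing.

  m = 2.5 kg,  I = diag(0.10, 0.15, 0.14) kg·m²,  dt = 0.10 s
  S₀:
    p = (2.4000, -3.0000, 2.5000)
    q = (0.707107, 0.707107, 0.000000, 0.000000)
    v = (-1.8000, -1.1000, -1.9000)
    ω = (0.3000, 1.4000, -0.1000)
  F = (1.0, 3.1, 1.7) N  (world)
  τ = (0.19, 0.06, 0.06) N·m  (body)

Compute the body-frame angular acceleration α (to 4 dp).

ω×(Iω) gyroscopic = (0.0014, 0.0012, 0.0210)
angular accel α = (1.8860, 0.3920, 0.2786)

α = (1.8860, 0.3920, 0.2786)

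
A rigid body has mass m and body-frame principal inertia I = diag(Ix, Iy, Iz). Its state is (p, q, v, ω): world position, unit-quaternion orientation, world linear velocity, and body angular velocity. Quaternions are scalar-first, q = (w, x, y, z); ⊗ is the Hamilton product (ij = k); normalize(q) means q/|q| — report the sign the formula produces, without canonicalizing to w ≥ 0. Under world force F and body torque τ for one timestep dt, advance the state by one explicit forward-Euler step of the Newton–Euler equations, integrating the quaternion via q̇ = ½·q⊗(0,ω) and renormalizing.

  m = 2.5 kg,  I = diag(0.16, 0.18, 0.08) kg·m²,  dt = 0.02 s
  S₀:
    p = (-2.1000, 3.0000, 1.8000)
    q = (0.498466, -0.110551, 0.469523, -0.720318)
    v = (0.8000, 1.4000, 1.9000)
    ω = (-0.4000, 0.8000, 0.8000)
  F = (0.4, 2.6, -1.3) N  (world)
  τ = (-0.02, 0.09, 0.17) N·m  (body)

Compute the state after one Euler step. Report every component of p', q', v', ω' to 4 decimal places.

p' = (-2.0840, 3.0280, 1.8380)
q' = (0.5000, -0.1030, 0.4772, -0.7153)
v' = (0.8032, 1.4208, 1.8896)
ω' = (-0.3945, 0.8128, 0.8441)

linear accel F/m = (0.1600, 1.0400, -0.5200)
p + v·dt = (-2.0840, 3.0280, 1.8380)
v' = v + a·dt = (0.8032, 1.4208, 1.8896)
α = I⁻¹(τ − ω×Iω) = (0.2750, 0.6422, 2.2050)
ω' = ω + α·dt = (-0.3945, 0.8128, 0.8441)
q⊗(0,ω) = (0.1564156, 0.7524864, 0.7753408, 0.4981412)
updated quaternion q' = (0.5000, -0.1030, 0.4772, -0.7153)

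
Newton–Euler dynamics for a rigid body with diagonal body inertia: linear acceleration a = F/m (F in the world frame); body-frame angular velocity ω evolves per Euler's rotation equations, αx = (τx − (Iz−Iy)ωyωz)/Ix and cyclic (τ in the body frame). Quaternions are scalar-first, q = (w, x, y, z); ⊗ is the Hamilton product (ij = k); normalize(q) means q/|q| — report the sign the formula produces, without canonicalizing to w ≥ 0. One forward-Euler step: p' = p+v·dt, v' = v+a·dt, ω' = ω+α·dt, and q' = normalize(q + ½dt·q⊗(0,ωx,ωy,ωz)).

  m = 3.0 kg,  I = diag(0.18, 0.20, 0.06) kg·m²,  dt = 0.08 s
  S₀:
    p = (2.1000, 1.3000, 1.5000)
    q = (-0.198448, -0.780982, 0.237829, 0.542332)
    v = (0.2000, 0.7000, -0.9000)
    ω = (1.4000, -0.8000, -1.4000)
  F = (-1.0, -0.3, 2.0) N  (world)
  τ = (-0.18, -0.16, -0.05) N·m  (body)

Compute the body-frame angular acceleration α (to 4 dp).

gyro term ω×Iω = (-0.1568, -0.2352, -0.0224)
α = I⁻¹(τ − ω×Iω) = (-0.1289, 0.3760, -0.4600)

α = (-0.1289, 0.3760, -0.4600)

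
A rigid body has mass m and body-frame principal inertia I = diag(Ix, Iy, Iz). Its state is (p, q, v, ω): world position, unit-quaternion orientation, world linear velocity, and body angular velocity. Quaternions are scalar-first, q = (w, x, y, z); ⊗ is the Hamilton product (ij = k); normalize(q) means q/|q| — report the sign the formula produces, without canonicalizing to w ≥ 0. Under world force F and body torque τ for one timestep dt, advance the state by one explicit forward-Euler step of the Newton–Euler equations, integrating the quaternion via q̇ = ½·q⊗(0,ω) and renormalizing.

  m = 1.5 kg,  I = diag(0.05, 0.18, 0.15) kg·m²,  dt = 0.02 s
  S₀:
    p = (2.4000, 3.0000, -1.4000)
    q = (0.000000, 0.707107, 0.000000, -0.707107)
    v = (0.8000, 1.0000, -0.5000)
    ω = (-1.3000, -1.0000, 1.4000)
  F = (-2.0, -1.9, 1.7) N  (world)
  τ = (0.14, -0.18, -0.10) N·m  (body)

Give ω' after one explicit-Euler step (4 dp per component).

gyro term ω×Iω = (0.0420, 0.1820, 0.1690)
angular accel α = (1.9600, -2.0111, -1.7933)
ω + α·dt = (-1.2608, -1.0402, 1.3641)

ω' = (-1.2608, -1.0402, 1.3641)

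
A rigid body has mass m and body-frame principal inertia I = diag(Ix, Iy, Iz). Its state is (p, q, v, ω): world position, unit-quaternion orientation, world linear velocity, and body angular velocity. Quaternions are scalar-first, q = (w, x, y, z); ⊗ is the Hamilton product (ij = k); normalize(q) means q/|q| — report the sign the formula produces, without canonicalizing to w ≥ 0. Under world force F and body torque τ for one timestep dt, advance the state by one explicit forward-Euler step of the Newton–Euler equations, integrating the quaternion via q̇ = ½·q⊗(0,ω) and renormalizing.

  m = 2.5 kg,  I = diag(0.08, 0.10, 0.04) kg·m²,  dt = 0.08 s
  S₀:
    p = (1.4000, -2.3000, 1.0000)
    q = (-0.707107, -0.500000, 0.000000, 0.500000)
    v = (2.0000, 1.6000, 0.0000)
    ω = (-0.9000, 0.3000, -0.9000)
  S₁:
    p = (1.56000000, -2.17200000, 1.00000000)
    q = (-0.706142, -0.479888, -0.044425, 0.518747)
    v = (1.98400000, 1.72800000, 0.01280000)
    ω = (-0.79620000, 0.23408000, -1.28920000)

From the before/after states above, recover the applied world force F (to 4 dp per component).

F = (-0.5000, 4.0000, 0.4000)

velocity change Δv = (-0.01600000, 0.12800000, 0.01280000)
F = m·Δv/dt = (-0.5000, 4.0000, 0.4000)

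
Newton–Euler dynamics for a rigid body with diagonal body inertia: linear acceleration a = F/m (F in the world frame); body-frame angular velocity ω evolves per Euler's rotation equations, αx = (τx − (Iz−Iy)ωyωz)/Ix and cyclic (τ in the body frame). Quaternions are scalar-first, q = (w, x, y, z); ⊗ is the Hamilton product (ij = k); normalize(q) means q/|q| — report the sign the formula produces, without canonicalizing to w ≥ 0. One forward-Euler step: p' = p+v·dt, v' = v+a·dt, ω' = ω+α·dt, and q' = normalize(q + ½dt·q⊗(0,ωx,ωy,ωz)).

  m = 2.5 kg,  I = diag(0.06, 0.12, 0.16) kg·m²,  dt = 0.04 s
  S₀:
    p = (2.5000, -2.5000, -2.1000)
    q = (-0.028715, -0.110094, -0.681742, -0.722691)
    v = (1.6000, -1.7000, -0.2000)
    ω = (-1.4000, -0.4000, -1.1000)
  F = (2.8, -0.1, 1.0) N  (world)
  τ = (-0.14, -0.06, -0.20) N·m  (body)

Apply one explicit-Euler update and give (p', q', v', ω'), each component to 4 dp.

ω×(Iω) gyroscopic = (0.0176, -0.1540, 0.0336)
α = I⁻¹(τ − ω×Iω) = (-2.6267, 0.7833, -1.4600)
ω + α·dt = (-1.5051, -0.3687, -1.1584)
q⊗(0,ω) = (-1.2217885, 0.5010408, 0.9021500, -0.8788147)
q' = normalize(q + ½dt·q⊗(0,ω)) = (-0.0531, -0.1000, -0.6633, -0.7398)
p + v·dt = (2.5640, -2.5680, -2.1080)
v + (F/m)dt = (1.6448, -1.7016, -0.1840)

p' = (2.5640, -2.5680, -2.1080)
q' = (-0.0531, -0.1000, -0.6633, -0.7398)
v' = (1.6448, -1.7016, -0.1840)
ω' = (-1.5051, -0.3687, -1.1584)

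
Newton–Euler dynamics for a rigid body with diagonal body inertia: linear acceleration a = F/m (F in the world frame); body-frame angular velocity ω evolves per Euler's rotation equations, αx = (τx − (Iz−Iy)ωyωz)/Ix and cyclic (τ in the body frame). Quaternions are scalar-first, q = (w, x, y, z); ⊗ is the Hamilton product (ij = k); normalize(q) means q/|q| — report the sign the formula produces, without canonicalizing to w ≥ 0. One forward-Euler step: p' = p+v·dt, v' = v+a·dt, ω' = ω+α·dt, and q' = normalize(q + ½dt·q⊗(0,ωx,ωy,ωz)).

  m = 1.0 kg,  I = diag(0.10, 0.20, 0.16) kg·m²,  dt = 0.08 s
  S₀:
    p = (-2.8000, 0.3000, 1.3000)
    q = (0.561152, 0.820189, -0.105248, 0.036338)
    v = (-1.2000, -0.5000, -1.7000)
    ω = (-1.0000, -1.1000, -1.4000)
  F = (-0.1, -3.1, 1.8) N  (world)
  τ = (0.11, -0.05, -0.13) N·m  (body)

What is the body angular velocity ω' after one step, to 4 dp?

precession coupling ω×(Iω) = (-0.0616, -0.0840, 0.1100)
(τ − ω×Iω)/I = (1.7160, 0.1700, -1.5000)
ω' = ω + α·dt = (-0.8627, -1.0864, -1.5200)

ω' = (-0.8627, -1.0864, -1.5200)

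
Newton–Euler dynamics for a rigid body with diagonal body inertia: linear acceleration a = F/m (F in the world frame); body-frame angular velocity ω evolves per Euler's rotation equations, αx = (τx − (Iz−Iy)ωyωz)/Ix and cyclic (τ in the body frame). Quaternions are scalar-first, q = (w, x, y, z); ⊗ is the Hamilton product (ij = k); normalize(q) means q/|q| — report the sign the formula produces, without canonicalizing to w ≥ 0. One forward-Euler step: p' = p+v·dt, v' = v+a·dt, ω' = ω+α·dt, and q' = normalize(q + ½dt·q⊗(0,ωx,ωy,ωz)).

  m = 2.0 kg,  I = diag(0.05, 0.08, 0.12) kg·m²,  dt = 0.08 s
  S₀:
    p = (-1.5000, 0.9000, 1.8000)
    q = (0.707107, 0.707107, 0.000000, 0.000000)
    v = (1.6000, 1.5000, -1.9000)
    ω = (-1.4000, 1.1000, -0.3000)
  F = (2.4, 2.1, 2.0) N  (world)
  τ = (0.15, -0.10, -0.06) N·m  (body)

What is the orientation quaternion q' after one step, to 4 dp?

q' = (0.7448, 0.6658, 0.0395, 0.0226)

2q̇ = q⊗(0,ω) = (0.9899498, -0.9899498, 0.9899498, 0.5656856)
q + ½dt·q⊗(0,ω), renormalized = (0.7448, 0.6658, 0.0395, 0.0226)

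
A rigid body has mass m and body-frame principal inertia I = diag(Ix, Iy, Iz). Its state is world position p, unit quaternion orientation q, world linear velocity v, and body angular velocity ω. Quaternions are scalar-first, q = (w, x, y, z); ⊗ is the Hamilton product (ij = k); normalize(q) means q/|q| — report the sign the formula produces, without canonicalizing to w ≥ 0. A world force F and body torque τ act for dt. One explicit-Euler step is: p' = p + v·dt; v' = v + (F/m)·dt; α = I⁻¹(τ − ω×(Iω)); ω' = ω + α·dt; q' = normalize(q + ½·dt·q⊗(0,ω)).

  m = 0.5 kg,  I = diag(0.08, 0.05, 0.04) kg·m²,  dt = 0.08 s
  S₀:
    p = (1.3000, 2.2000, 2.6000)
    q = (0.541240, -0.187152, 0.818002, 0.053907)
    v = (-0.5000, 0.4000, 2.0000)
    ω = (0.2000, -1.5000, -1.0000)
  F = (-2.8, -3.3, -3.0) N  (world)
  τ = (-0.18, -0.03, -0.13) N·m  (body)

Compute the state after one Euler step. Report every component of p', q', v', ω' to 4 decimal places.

p' = p + v·dt = (1.2600, 2.2320, 2.7600)
v + (F/m)dt = (-0.9480, -0.1280, 1.5200)
angular accel α = (-2.0625, -0.4400, -3.4750)
ω' = ω + α·dt = (0.0350, -1.5352, -1.2780)
2q̇ = q⊗(0,ω) = (1.3183404, -0.6288935, -0.9882306, -0.4241124)
updated quaternion q' = (0.5924, -0.2118, 0.7764, 0.0368)

p' = (1.2600, 2.2320, 2.7600)
q' = (0.5924, -0.2118, 0.7764, 0.0368)
v' = (-0.9480, -0.1280, 1.5200)
ω' = (0.0350, -1.5352, -1.2780)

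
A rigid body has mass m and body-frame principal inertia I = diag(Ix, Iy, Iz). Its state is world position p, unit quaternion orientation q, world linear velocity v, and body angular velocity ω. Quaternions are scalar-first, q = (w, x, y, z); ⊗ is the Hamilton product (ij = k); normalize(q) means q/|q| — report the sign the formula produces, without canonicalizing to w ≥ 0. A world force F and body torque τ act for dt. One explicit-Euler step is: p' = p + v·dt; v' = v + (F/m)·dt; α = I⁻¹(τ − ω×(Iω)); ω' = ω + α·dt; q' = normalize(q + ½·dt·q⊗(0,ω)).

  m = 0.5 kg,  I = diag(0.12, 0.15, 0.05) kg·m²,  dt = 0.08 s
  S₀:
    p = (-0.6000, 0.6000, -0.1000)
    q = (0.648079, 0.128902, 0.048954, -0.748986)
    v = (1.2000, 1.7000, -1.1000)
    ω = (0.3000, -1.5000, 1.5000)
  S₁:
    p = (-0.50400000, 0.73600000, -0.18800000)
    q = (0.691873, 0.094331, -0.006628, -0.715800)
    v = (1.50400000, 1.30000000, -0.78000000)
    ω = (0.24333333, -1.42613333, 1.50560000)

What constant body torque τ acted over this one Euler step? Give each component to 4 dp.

ω₁ − ω₀ = (-0.05666667, 0.07386667, 0.00560000)
precession coupling = (0.2250, 0.0315, -0.0135)
applied torque τ = (0.1400, 0.1700, -0.0100)

τ = (0.1400, 0.1700, -0.0100)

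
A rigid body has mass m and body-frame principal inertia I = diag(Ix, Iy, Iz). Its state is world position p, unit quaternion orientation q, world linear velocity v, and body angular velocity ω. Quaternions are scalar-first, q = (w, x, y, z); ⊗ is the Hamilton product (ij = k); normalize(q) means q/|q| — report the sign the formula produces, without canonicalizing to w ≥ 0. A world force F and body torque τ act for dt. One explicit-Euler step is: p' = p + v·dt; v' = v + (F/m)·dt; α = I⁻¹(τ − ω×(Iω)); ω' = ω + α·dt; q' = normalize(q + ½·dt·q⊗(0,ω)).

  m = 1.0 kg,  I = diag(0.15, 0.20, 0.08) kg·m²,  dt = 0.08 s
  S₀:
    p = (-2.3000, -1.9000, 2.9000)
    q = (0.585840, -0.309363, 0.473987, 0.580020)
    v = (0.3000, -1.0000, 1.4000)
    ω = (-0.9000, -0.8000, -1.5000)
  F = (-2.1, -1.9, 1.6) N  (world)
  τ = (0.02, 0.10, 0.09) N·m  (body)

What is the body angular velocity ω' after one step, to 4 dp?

ω' = (-0.8125, -0.7978, -1.4460)

ω×(Iω) gyroscopic = (-0.1440, 0.0945, 0.0360)
(τ − ω×Iω)/I = (1.0933, 0.0275, 0.6750)
ω' = ω + α·dt = (-0.8125, -0.7978, -1.4460)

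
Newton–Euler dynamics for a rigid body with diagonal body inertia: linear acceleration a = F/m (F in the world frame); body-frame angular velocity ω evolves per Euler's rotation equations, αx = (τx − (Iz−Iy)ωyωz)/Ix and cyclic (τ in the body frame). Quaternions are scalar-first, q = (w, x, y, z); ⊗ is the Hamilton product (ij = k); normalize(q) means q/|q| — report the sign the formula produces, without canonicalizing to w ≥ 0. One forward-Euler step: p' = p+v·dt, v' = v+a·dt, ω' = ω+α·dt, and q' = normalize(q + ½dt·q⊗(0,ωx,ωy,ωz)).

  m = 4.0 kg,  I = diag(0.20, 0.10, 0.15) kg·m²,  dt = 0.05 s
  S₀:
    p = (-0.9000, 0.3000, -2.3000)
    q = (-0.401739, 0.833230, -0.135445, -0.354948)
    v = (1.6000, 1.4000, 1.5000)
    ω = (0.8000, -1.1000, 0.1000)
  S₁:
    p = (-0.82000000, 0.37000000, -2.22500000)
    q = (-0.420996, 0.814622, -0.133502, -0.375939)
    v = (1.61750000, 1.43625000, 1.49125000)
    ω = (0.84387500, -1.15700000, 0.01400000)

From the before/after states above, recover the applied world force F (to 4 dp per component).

Δv = v₁−v₀ = (0.01750000, 0.03625000, -0.00875000)
m·(v₁−v₀)/dt = (1.4000, 2.9000, -0.7000)

F = (1.4000, 2.9000, -0.7000)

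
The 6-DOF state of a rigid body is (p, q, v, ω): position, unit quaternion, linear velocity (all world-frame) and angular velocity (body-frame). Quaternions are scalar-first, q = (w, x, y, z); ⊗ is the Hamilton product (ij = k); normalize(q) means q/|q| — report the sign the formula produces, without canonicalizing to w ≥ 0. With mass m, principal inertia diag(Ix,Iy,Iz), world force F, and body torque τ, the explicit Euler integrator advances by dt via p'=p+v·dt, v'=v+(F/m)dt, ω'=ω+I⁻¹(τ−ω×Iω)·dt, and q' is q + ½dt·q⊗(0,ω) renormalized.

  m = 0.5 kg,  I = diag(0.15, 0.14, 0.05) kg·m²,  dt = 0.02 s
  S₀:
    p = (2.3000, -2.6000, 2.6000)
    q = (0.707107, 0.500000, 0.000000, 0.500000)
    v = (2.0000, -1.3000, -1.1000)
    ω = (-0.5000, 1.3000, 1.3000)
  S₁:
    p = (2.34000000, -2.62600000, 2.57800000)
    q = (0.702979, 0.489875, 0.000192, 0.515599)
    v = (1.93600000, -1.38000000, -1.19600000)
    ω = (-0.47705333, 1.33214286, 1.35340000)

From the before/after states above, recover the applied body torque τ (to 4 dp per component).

τ = (0.0200, 0.1600, 0.1400)

rate change Δω = (0.02294667, 0.03214286, 0.05340000)
I·α + gyro = (0.0200, 0.1600, 0.1400)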